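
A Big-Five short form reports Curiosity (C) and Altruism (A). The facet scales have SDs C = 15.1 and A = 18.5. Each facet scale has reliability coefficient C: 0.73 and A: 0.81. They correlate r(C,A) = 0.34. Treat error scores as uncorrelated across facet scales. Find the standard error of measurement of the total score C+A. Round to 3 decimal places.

11.251

Var(total) = 570.26 + 189.958 = 760.218.
True-score variance = 443.67 + 189.958 = 633.628, so reliability = 0.8335.
Error variance = 760.218 − 633.628 = 126.59; SEM = √126.59 = 11.251.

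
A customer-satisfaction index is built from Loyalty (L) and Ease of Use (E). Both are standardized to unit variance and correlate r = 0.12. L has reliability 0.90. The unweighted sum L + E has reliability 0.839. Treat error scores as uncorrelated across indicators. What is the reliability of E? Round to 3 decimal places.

0.739

Var(L+E) = 2 + 2·0.12 = 2.240.
True-score variance = ρ_L + ρ_E + 2·0.12, so 0.839 = (0.90 + ρ_E + 0.24) / 2.240.
ρ_E = 0.839·2.240 − 0.90 − 0.24 = 0.739.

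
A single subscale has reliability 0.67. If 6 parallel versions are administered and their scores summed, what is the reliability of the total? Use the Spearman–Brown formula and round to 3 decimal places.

ρ_k = kρ / (1 + (k−1)ρ) = 6·0.67 / (1 + 5·0.67) = 4.020 / 4.350 = 0.924.

0.924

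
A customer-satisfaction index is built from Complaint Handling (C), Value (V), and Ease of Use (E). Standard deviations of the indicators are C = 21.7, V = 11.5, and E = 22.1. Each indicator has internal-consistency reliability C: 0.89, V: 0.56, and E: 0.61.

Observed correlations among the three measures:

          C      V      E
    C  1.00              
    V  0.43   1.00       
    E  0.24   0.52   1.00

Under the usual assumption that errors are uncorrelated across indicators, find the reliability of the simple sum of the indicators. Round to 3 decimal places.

Var(C+V+E) = 21.7² + 11.5² + 22.1² + 2·[21.7·11.5·0.43 + 21.7·22.1·0.24 + 11.5·22.1·0.52] = 1091.55 + 709.123 = 1800.67.
With uncorrelated errors the cross-covariances are all true-score covariance, so they carry over unchanged; only the diagonal terms shrink to ρᵢσᵢ².
True-score variance = [21.7²·0.89 + 11.5²·0.56 + 22.1²·0.61] + 709.123 = 791.082 + 709.123 = 1500.2.
Reliability = 1500.2 / 1800.67 = 0.833.

0.833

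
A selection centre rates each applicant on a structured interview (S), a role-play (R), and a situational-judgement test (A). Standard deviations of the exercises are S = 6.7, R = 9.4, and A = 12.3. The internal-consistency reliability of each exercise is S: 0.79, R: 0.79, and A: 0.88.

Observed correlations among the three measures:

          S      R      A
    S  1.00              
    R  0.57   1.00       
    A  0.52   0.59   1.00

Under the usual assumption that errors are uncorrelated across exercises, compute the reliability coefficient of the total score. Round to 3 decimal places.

Var(S+R+A) = 6.7² + 9.4² + 12.3² + 2·[6.7·9.4·0.57 + 6.7·12.3·0.52 + 9.4·12.3·0.59] = 284.54 + 293.935 = 578.475.
With uncorrelated errors the cross-covariances are all true-score covariance, so they carry over unchanged; only the diagonal terms shrink to ρᵢσᵢ².
True-score variance = [6.7²·0.79 + 9.4²·0.79 + 12.3²·0.88] + 293.935 = 238.403 + 293.935 = 532.338.
Reliability = 532.338 / 578.475 = 0.920.

0.920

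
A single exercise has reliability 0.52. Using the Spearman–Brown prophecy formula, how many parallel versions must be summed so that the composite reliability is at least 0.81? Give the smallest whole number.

4

k ≥ ρ*(1−ρ₁)/(ρ₁(1−ρ*)) = 0.81·0.48 / (0.52·0.19) = 3.935.
Smallest integer k = 4.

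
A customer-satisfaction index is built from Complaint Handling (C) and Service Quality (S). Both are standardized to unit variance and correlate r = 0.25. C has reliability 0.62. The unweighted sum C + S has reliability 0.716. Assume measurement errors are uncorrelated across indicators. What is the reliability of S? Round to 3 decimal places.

0.670

Var(C+S) = 2 + 2·0.25 = 2.500.
True-score variance = ρ_C + ρ_S + 2·0.25, so 0.716 = (0.62 + ρ_S + 0.50) / 2.500.
ρ_S = 0.716·2.500 − 0.62 − 0.50 = 0.670.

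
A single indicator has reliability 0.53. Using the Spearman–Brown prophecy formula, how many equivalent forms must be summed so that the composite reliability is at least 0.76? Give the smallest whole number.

k ≥ ρ*(1−ρ₁)/(ρ₁(1−ρ*)) = 0.76·0.47 / (0.53·0.24) = 2.808.
Smallest integer k = 3.

3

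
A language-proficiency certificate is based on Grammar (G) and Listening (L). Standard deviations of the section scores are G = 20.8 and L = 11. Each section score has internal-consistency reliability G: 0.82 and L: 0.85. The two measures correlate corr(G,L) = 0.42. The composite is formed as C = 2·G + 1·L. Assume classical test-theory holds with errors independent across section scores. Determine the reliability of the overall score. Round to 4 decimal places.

0.8526

Var(C) = 2²·20.8² + 11² + 2·[2·20.8·11·0.42] = 1851.56 + 384.384 = 2235.94.
With uncorrelated errors the cross-covariances are all true-score covariance, so they carry over unchanged; only the diagonal terms shrink to ρᵢσᵢ².
True-score variance = [2²·20.8²·0.82 + 11²·0.85] + 384.384 = 1521.91 + 384.384 = 1906.29.
Reliability = 1906.29 / 2235.94 = 0.8526.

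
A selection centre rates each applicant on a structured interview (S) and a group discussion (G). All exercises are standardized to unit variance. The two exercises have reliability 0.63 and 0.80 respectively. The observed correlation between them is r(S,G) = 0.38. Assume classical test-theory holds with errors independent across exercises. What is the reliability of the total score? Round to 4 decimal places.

Var(S+G) = 2 + 2·[0.38] = 2 + 0.76 = 2.76.
Because errors are independent across components, Cov(Tᵢ,Tⱼ) = Cov(Xᵢ,Xⱼ); the off-diagonal part of the true-score variance is the same as above.
True-score variance = [0.63 + 0.80] + 0.76 = 1.43 + 0.76 = 2.19.
Reliability = 2.19 / 2.76 = 0.7935.

0.7935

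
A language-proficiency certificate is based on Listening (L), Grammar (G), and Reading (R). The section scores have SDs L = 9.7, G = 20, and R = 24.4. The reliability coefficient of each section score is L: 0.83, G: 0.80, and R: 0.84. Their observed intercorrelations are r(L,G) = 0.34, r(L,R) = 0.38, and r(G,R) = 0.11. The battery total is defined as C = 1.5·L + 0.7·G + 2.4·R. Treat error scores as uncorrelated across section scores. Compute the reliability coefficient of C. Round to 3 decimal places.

Var(C) = 1.5²·9.7² + 0.7²·20² + 2.4²·24.4² + 2·[1.05·9.7·20·0.34 + 3.6·9.7·24.4·0.38 + 1.68·20·24.4·0.11] = 3836.98 + 966.437 = 4803.41.
Because errors are independent across components, Cov(Tᵢ,Tⱼ) = Cov(Xᵢ,Xⱼ); the off-diagonal part of the true-score variance is the same as above.
True-score variance = [1.5²·9.7²·0.83 + 0.7²·20²·0.80 + 2.4²·24.4²·0.84] + 966.437 = 3213.1 + 966.437 = 4179.54.
Reliability = 4179.54 / 4803.41 = 0.870.

0.870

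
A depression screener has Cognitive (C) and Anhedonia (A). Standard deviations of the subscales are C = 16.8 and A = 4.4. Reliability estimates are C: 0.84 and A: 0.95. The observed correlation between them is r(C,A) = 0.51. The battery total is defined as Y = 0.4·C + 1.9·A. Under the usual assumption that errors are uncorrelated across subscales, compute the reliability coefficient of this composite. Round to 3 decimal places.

0.938

Var(Y) = 0.4²·16.8² + 1.9²·4.4² + 2·[0.76·16.8·4.4·0.51] = 115.048 + 57.3028 = 172.351.
Because errors are independent across components, Cov(Tᵢ,Tⱼ) = Cov(Xᵢ,Xⱼ); the off-diagonal part of the true-score variance is the same as above.
True-score variance = [0.4²·16.8²·0.84 + 1.9²·4.4²·0.95] + 57.3028 = 104.328 + 57.3028 = 161.631.
Reliability = 161.631 / 172.351 = 0.938.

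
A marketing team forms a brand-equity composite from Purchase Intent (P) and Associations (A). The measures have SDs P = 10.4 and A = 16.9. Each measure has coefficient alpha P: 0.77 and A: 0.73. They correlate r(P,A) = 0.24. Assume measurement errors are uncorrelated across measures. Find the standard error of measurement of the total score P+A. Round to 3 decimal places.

Var(total) = 393.77 + 84.3648 = 478.135.
True-score variance = 291.778 + 84.3648 = 376.143, so reliability = 0.7867.
Error variance = 478.135 − 376.143 = 101.992; SEM = √101.992 = 10.099.

10.099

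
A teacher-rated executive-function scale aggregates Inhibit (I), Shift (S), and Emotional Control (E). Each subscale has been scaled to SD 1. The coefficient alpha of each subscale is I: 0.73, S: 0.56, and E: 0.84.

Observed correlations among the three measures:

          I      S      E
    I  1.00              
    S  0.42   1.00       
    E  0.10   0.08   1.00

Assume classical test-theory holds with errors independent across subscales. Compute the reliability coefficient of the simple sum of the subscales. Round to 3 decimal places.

0.793

Var(I+S+E) = 3 + 2·[0.42 + 0.10 + 0.08] = 3 + 1.2 = 4.2.
Because errors are independent across components, Cov(Tᵢ,Tⱼ) = Cov(Xᵢ,Xⱼ); the off-diagonal part of the true-score variance is the same as above.
True-score variance = [0.73 + 0.56 + 0.84] + 1.2 = 2.13 + 1.2 = 3.33.
Reliability = 3.33 / 4.2 = 0.793.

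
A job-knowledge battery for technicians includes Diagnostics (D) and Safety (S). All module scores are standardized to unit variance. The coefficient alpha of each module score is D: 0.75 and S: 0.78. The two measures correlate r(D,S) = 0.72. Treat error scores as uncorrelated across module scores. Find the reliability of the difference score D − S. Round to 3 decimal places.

Var(D−S) = 1 + 1 − 2·0.72 = 2 − 1.44 = 0.56.
With uncorrelated errors the cross-covariances are all true-score covariance, so they carry over unchanged; only the diagonal terms shrink to ρᵢσᵢ².
True-score variance = [0.75 + 0.78] − 1.44 = 1.53 − 1.44 = 0.09.
Reliability = 0.09 / 0.56 = 0.161.

0.161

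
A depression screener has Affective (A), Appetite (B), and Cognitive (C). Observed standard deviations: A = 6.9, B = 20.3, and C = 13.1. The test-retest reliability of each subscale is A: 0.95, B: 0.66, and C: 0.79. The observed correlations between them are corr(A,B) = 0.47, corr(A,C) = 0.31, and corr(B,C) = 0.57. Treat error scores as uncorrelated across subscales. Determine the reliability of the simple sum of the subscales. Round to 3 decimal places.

0.841

Var(A+B+C) = 6.9² + 20.3² + 13.1² + 2·[6.9·20.3·0.47 + 6.9·13.1·0.31 + 20.3·13.1·0.57] = 631.31 + 490.868 = 1122.18.
Under uncorrelated errors the observed covariances equal the true-score covariances, so only the own-variance terms attenuate.
True-score variance = [6.9²·0.95 + 20.3²·0.66 + 13.1²·0.79] + 490.868 = 452.781 + 490.868 = 943.649.
Reliability = 943.649 / 1122.18 = 0.841.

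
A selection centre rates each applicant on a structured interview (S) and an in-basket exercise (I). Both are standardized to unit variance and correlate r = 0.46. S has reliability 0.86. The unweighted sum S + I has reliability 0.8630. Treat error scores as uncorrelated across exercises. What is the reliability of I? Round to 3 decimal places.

Var(S+I) = 2 + 2·0.46 = 2.920.
True-score variance = ρ_S + ρ_I + 2·0.46, so 0.8630 = (0.86 + ρ_I + 0.92) / 2.920.
ρ_I = 0.8630·2.920 − 0.86 − 0.92 = 0.740.

0.740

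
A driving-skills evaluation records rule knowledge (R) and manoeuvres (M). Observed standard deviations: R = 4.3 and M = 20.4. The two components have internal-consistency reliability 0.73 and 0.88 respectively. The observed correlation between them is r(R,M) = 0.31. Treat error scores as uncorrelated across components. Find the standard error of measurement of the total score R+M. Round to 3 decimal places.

Var(total) = 434.65 + 54.3864 = 489.036.
True-score variance = 379.719 + 54.3864 = 434.105, so reliability = 0.8877.
Error variance = 489.036 − 434.105 = 54.9315; SEM = √54.9315 = 7.412.

7.412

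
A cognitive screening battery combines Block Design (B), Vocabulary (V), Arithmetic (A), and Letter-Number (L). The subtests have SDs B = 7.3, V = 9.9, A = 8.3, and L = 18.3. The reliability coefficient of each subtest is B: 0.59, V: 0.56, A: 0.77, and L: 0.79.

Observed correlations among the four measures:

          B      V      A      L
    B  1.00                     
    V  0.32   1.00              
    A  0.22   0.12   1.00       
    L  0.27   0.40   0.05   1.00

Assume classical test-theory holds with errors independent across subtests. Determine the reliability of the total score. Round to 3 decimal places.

0.828

Var(B+V+A+L) = 7.3² + 9.9² + 8.3² + 18.3² + 2·[7.3·9.9·0.32 + 7.3·8.3·0.22 + 7.3·18.3·0.27 + 9.9·8.3·0.12 + 9.9·18.3·0.40 + 8.3·18.3·0.05] = 555.08 + 324.897 = 879.977.
Under uncorrelated errors the observed covariances equal the true-score covariances, so only the own-variance terms attenuate.
True-score variance = [7.3²·0.59 + 9.9²·0.56 + 8.3²·0.77 + 18.3²·0.79] + 324.897 = 403.935 + 324.897 = 728.832.
Reliability = 728.832 / 879.977 = 0.828.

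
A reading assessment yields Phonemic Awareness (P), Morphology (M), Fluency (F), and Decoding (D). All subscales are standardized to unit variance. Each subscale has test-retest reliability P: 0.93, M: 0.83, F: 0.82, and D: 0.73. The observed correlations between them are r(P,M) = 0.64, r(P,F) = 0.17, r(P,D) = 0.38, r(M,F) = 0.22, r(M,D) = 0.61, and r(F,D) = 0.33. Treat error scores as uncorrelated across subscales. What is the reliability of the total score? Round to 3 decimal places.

0.921

Var(P+M+F+D) = 4 + 2·[0.64 + 0.17 + 0.38 + 0.22 + 0.61 + 0.33] = 4 + 4.7 = 8.7.
Because errors are independent across components, Cov(Tᵢ,Tⱼ) = Cov(Xᵢ,Xⱼ); the off-diagonal part of the true-score variance is the same as above.
True-score variance = [0.93 + 0.83 + 0.82 + 0.73] + 4.7 = 3.31 + 4.7 = 8.01.
Reliability = 8.01 / 8.7 = 0.921.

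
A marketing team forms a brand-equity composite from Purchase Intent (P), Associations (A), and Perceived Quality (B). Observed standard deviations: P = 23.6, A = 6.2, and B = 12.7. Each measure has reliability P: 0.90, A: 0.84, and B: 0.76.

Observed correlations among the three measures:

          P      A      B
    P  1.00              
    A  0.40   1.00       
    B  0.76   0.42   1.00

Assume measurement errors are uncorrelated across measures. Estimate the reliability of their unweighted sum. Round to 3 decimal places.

0.928

Var(P+A+B) = 23.6² + 6.2² + 12.7² + 2·[23.6·6.2·0.40 + 23.6·12.7·0.76 + 6.2·12.7·0.42] = 756.69 + 638.772 = 1395.46.
Under uncorrelated errors the observed covariances equal the true-score covariances, so only the own-variance terms attenuate.
True-score variance = [23.6²·0.90 + 6.2²·0.84 + 12.7²·0.76] + 638.772 = 656.134 + 638.772 = 1294.91.
Reliability = 1294.91 / 1395.46 = 0.928.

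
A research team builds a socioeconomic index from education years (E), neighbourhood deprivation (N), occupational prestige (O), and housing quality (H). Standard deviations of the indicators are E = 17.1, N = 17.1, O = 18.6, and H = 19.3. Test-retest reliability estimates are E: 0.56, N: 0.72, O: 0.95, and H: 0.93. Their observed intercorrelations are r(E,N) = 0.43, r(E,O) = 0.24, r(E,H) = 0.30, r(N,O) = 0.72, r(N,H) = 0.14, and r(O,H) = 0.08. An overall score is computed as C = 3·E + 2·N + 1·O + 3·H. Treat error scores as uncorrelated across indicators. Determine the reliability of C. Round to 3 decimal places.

Var(C) = 3²·17.1² + 2²·17.1² + 18.6² + 3²·19.3² + 2·[6·17.1·17.1·0.43 + 3·17.1·18.6·0.24 + 9·17.1·19.3·0.30 + 2·17.1·18.6·0.72 + 6·17.1·19.3·0.14 + 3·18.6·19.3·0.08] = 7499.7 + 5391.78 = 12891.5.
Because errors are independent across components, Cov(Tᵢ,Tⱼ) = Cov(Xᵢ,Xⱼ); the off-diagonal part of the true-score variance is the same as above.
True-score variance = [3²·17.1²·0.56 + 2²·17.1²·0.72 + 18.6²·0.95 + 3²·19.3²·0.93] + 5391.78 = 5762.29 + 5391.78 = 11154.1.
Reliability = 11154.1 / 12891.5 = 0.865.

0.865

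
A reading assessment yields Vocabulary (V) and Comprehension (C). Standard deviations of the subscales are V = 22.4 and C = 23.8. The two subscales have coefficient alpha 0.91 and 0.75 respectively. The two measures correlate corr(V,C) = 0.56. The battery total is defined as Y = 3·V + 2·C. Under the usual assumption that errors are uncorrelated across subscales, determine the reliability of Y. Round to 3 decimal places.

0.906

Var(Y) = 3²·22.4² + 2²·23.8² + 2·[6·22.4·23.8·0.56] = 6781.6 + 3582.57 = 10364.2.
With uncorrelated errors the cross-covariances are all true-score covariance, so they carry over unchanged; only the diagonal terms shrink to ρᵢσᵢ².
True-score variance = [3²·22.4²·0.91 + 2²·23.8²·0.75] + 3582.57 = 5808.73 + 3582.57 = 9391.3.
Reliability = 9391.3 / 10364.2 = 0.906.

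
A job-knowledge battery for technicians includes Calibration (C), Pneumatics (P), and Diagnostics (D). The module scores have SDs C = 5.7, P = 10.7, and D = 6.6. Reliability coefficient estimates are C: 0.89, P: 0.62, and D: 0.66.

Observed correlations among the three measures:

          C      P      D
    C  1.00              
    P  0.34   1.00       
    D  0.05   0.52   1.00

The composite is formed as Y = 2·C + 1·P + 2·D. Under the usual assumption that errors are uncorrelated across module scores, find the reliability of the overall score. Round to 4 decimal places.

Var(Y) = 2²·5.7² + 10.7² + 2²·6.6² + 2·[2·5.7·10.7·0.34 + 4·5.7·6.6·0.05 + 2·10.7·6.6·0.52] = 418.69 + 244.884 = 663.574.
Under uncorrelated errors the observed covariances equal the true-score covariances, so only the own-variance terms attenuate.
True-score variance = [2²·5.7²·0.89 + 10.7²·0.62 + 2²·6.6²·0.66] + 244.884 = 301.647 + 244.884 = 546.531.
Reliability = 546.531 / 663.574 = 0.8236.

0.8236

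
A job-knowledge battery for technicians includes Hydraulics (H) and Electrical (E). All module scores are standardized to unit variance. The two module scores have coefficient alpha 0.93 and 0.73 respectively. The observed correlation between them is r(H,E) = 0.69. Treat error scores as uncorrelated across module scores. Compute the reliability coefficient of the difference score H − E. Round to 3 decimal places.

0.452

Var(H−E) = 1 + 1 − 2·0.69 = 2 − 1.38 = 0.62.
Under uncorrelated errors the observed covariances equal the true-score covariances, so only the own-variance terms attenuate.
True-score variance = [0.93 + 0.73] − 1.38 = 1.66 − 1.38 = 0.28.
Reliability = 0.28 / 0.62 = 0.452.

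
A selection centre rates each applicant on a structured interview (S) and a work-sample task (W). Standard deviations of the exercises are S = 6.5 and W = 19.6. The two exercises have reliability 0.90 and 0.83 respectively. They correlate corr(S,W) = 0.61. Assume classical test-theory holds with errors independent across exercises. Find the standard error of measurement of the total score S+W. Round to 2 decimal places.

Var(total) = 426.41 + 155.428 = 581.838.
True-score variance = 356.878 + 155.428 = 512.306, so reliability = 0.8805.
Error variance = 581.838 − 512.306 = 69.5322; SEM = √69.5322 = 8.34.

8.34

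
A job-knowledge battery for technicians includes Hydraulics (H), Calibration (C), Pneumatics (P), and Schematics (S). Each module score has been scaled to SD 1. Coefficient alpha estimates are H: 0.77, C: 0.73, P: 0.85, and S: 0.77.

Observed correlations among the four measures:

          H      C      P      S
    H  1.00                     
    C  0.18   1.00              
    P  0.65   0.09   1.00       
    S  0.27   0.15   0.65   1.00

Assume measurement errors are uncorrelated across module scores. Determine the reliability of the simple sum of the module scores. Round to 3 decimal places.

0.890

Var(H+C+P+S) = 4 + 2·[0.18 + 0.65 + 0.27 + 0.09 + 0.15 + 0.65] = 4 + 3.98 = 7.98.
With uncorrelated errors the cross-covariances are all true-score covariance, so they carry over unchanged; only the diagonal terms shrink to ρᵢσᵢ².
True-score variance = [0.77 + 0.73 + 0.85 + 0.77] + 3.98 = 3.12 + 3.98 = 7.1.
Reliability = 7.1 / 7.98 = 0.890.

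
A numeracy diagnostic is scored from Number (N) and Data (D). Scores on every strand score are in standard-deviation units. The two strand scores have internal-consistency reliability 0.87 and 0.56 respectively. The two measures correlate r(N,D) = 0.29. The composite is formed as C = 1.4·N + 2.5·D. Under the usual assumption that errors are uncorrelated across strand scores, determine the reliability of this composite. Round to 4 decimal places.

0.7066

Var(C) = 1.4² + 2.5² + 2·[3.5·0.29] = 8.21 + 2.03 = 10.24.
Because errors are independent across components, Cov(Tᵢ,Tⱼ) = Cov(Xᵢ,Xⱼ); the off-diagonal part of the true-score variance is the same as above.
True-score variance = [1.4²·0.87 + 2.5²·0.56] + 2.03 = 5.2052 + 2.03 = 7.2352.
Reliability = 7.2352 / 10.24 = 0.7066.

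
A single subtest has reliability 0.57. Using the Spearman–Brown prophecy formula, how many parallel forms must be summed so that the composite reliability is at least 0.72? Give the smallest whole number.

k ≥ ρ*(1−ρ₁)/(ρ₁(1−ρ*)) = 0.72·0.43 / (0.57·0.28) = 1.940.
Smallest integer k = 2.

2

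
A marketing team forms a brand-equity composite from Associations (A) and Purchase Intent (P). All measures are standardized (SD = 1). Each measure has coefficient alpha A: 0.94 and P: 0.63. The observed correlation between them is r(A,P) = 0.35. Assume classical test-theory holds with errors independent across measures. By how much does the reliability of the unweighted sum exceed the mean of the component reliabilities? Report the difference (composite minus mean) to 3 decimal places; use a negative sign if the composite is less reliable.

0.056

Var(sum) = 2 + 0.7 = 2.7; true-score variance = 1.57 + 0.7 = 2.27; composite reliability = 0.8407.
Mean component reliability = 0.7850.
Difference = 0.8407 − 0.7850 = 0.056.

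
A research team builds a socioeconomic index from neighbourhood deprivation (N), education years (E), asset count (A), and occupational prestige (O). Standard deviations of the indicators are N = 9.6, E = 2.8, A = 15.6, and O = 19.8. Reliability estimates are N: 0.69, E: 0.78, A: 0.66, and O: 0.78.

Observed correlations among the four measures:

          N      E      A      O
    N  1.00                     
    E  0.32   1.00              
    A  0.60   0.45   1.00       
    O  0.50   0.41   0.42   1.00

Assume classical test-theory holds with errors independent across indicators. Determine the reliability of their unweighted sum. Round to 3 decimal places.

0.864

Var(N+E+A+O) = 9.6² + 2.8² + 15.6² + 19.8² + 2·[9.6·2.8·0.32 + 9.6·15.6·0.60 + 9.6·19.8·0.50 + 2.8·15.6·0.45 + 2.8·19.8·0.41 + 15.6·19.8·0.42] = 735.4 + 731.227 = 1466.63.
With uncorrelated errors the cross-covariances are all true-score covariance, so they carry over unchanged; only the diagonal terms shrink to ρᵢσᵢ².
True-score variance = [9.6²·0.69 + 2.8²·0.78 + 15.6²·0.66 + 19.8²·0.78] + 731.227 = 536.114 + 731.227 = 1267.34.
Reliability = 1267.34 / 1466.63 = 0.864.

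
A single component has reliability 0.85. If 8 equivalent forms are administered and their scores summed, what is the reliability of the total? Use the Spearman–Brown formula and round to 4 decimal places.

ρ_k = kρ / (1 + (k−1)ρ) = 8·0.85 / (1 + 7·0.85) = 6.800 / 6.950 = 0.9784.

0.9784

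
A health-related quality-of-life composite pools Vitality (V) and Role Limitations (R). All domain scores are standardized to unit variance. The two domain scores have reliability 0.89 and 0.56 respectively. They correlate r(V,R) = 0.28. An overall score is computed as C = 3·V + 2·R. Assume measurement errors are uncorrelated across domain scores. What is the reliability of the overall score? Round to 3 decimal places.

0.832

Var(C) = 3² + 2² + 2·[6·0.28] = 13 + 3.36 = 16.36.
Under uncorrelated errors the observed covariances equal the true-score covariances, so only the own-variance terms attenuate.
True-score variance = [3²·0.89 + 2²·0.56] + 3.36 = 10.25 + 3.36 = 13.61.
Reliability = 13.61 / 16.36 = 0.832.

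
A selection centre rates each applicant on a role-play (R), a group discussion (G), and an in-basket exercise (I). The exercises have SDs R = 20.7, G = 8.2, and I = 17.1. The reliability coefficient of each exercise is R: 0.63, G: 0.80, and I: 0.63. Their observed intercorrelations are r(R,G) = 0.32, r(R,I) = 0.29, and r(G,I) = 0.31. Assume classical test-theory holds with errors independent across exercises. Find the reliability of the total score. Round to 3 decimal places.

0.764

Var(R+G+I) = 20.7² + 8.2² + 17.1² + 2·[20.7·8.2·0.32 + 20.7·17.1·0.29 + 8.2·17.1·0.31] = 788.14 + 400.873 = 1189.01.
With uncorrelated errors the cross-covariances are all true-score covariance, so they carry over unchanged; only the diagonal terms shrink to ρᵢσᵢ².
True-score variance = [20.7²·0.63 + 8.2²·0.80 + 17.1²·0.63] + 400.873 = 507.959 + 400.873 = 908.832.
Reliability = 908.832 / 1189.01 = 0.764.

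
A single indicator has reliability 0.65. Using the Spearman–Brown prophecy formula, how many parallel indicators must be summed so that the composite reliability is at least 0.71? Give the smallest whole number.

2

k ≥ ρ*(1−ρ₁)/(ρ₁(1−ρ*)) = 0.71·0.35 / (0.65·0.29) = 1.318.
Smallest integer k = 2.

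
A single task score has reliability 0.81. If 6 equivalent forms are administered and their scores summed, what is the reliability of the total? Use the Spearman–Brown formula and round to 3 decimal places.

ρ_k = kρ / (1 + (k−1)ρ) = 6·0.81 / (1 + 5·0.81) = 4.860 / 5.050 = 0.962.

0.962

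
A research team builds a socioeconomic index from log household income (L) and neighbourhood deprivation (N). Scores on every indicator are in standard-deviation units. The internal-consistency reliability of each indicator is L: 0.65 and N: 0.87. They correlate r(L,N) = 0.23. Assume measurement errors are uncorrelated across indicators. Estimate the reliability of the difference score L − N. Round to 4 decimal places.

0.6883

Var(L−N) = 1 + 1 − 2·0.23 = 2 − 0.46 = 1.54.
Because errors are independent across components, Cov(Tᵢ,Tⱼ) = Cov(Xᵢ,Xⱼ); the off-diagonal part of the true-score variance is the same as above.
True-score variance = [0.65 + 0.87] − 0.46 = 1.52 − 0.46 = 1.06.
Reliability = 1.06 / 1.54 = 0.6883.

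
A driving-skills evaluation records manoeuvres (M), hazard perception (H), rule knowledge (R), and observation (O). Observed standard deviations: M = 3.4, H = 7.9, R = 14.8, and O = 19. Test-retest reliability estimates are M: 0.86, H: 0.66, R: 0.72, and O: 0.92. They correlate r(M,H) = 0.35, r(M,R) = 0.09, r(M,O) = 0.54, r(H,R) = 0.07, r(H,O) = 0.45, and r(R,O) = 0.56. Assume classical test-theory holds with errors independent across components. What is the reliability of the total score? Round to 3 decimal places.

0.907

Var(M+H+R+O) = 3.4² + 7.9² + 14.8² + 19² + 2·[3.4·7.9·0.35 + 3.4·14.8·0.09 + 3.4·19·0.54 + 7.9·14.8·0.07 + 7.9·19·0.45 + 14.8·19·0.56] = 654.01 + 564.03 = 1218.04.
Because errors are independent across components, Cov(Tᵢ,Tⱼ) = Cov(Xᵢ,Xⱼ); the off-diagonal part of the true-score variance is the same as above.
True-score variance = [3.4²·0.86 + 7.9²·0.66 + 14.8²·0.72 + 19²·0.92] + 564.03 = 540.961 + 564.03 = 1104.99.
Reliability = 1104.99 / 1218.04 = 0.907.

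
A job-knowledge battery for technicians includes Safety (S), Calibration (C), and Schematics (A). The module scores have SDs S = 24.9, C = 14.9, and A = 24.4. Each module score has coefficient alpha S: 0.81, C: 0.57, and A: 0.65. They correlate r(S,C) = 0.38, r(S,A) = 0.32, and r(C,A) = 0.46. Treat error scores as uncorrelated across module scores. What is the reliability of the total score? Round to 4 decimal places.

0.8274

Var(S+C+A) = 24.9² + 14.9² + 24.4² + 2·[24.9·14.9·0.38 + 24.9·24.4·0.32 + 14.9·24.4·0.46] = 1437.38 + 1005.28 = 2442.66.
Under uncorrelated errors the observed covariances equal the true-score covariances, so only the own-variance terms attenuate.
True-score variance = [24.9²·0.81 + 14.9²·0.57 + 24.4²·0.65] + 1005.28 = 1015.74 + 1005.28 = 2021.02.
Reliability = 2021.02 / 2442.66 = 0.8274.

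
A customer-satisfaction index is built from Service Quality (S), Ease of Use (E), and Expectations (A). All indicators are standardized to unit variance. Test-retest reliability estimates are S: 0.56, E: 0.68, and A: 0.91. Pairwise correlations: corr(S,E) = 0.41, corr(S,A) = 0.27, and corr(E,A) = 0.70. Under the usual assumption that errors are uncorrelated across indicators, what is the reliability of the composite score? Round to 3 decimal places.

0.852

Var(S+E+A) = 3 + 2·[0.41 + 0.27 + 0.70] = 3 + 2.76 = 5.76.
With uncorrelated errors the cross-covariances are all true-score covariance, so they carry over unchanged; only the diagonal terms shrink to ρᵢσᵢ².
True-score variance = [0.56 + 0.68 + 0.91] + 2.76 = 2.15 + 2.76 = 4.91.
Reliability = 4.91 / 5.76 = 0.852.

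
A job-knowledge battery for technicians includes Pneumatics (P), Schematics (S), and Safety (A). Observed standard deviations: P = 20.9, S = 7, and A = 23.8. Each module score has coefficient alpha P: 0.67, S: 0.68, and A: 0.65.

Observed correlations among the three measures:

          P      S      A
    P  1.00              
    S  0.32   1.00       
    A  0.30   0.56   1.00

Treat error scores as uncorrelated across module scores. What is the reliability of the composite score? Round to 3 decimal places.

Var(P+S+A) = 20.9² + 7² + 23.8² + 2·[20.9·7·0.32 + 20.9·23.8·0.30 + 7·23.8·0.56] = 1052.25 + 578.676 = 1630.93.
Under uncorrelated errors the observed covariances equal the true-score covariances, so only the own-variance terms attenuate.
True-score variance = [20.9²·0.67 + 7²·0.68 + 23.8²·0.65] + 578.676 = 694.169 + 578.676 = 1272.84.
Reliability = 1272.84 / 1630.93 = 0.780.

0.780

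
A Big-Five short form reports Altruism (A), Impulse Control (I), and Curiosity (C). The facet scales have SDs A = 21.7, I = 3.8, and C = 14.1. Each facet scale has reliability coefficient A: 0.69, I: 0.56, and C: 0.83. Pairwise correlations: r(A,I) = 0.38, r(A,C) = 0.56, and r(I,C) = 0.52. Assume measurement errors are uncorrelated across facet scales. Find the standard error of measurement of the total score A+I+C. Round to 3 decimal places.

13.643

Var(total) = 684.14 + 461.079 = 1145.22.
True-score variance = 498.013 + 461.079 = 959.092, so reliability = 0.8375.
Error variance = 1145.22 − 959.092 = 186.127; SEM = √186.127 = 13.643.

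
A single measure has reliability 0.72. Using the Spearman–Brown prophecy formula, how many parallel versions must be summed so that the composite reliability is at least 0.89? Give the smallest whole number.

4

k ≥ ρ*(1−ρ₁)/(ρ₁(1−ρ*)) = 0.89·0.28 / (0.72·0.11) = 3.146.
Smallest integer k = 4.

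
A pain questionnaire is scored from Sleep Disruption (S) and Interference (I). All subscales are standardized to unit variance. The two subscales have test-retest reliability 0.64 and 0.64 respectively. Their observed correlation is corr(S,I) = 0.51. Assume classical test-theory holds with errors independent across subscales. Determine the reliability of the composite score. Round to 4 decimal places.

Var(S+I) = 2 + 2·[0.51] = 2 + 1.02 = 3.02.
Because errors are independent across components, Cov(Tᵢ,Tⱼ) = Cov(Xᵢ,Xⱼ); the off-diagonal part of the true-score variance is the same as above.
True-score variance = [0.64 + 0.64] + 1.02 = 1.28 + 1.02 = 2.3.
Reliability = 2.3 / 3.02 = 0.7616.

0.7616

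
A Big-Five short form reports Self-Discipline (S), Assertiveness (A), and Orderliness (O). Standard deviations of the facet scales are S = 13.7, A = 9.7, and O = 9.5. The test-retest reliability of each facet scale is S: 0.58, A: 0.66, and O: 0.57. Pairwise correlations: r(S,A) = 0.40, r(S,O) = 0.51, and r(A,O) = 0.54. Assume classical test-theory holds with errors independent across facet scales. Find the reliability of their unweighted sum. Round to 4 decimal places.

Var(S+A+O) = 13.7² + 9.7² + 9.5² + 2·[13.7·9.7·0.40 + 13.7·9.5·0.51 + 9.7·9.5·0.54] = 372.03 + 338.587 = 710.617.
Because errors are independent across components, Cov(Tᵢ,Tⱼ) = Cov(Xᵢ,Xⱼ); the off-diagonal part of the true-score variance is the same as above.
True-score variance = [13.7²·0.58 + 9.7²·0.66 + 9.5²·0.57] + 338.587 = 222.402 + 338.587 = 560.989.
Reliability = 560.989 / 710.617 = 0.7894.

0.7894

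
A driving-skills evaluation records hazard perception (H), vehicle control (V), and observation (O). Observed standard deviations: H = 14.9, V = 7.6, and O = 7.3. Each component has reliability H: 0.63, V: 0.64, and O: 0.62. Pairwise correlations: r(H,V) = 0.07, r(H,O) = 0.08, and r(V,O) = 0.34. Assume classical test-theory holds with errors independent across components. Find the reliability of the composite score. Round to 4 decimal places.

0.6951

Var(H+V+O) = 14.9² + 7.6² + 7.3² + 2·[14.9·7.6·0.07 + 14.9·7.3·0.08 + 7.6·7.3·0.34] = 333.06 + 70.9832 = 404.043.
Because errors are independent across components, Cov(Tᵢ,Tⱼ) = Cov(Xᵢ,Xⱼ); the off-diagonal part of the true-score variance is the same as above.
True-score variance = [14.9²·0.63 + 7.6²·0.64 + 7.3²·0.62] + 70.9832 = 209.873 + 70.9832 = 280.856.
Reliability = 280.856 / 404.043 = 0.6951.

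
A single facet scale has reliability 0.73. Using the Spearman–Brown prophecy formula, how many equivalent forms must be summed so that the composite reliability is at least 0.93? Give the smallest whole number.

5

k ≥ ρ*(1−ρ₁)/(ρ₁(1−ρ*)) = 0.93·0.27 / (0.73·0.07) = 4.914.
Smallest integer k = 5.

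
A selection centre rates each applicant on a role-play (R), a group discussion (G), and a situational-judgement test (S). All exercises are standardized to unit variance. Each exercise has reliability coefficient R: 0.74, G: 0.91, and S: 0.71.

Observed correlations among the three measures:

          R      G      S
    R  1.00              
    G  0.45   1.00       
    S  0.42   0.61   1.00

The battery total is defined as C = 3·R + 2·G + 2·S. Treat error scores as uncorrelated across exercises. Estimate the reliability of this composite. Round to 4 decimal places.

0.8806

Var(C) = 3² + 2² + 2² + 2·[6·0.45 + 6·0.42 + 4·0.61] = 17 + 15.32 = 32.32.
With uncorrelated errors the cross-covariances are all true-score covariance, so they carry over unchanged; only the diagonal terms shrink to ρᵢσᵢ².
True-score variance = [3²·0.74 + 2²·0.91 + 2²·0.71] + 15.32 = 13.14 + 15.32 = 28.46.
Reliability = 28.46 / 32.32 = 0.8806.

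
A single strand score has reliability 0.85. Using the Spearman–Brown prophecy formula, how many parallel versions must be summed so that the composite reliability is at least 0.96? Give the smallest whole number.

5

k ≥ ρ*(1−ρ₁)/(ρ₁(1−ρ*)) = 0.96·0.15 / (0.85·0.04) = 4.235.
Smallest integer k = 5.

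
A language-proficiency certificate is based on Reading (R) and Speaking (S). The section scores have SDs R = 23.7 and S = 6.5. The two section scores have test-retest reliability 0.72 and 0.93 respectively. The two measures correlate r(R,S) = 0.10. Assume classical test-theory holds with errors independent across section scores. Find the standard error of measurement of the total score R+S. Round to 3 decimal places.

12.658

Var(total) = 603.94 + 30.81 = 634.75.
True-score variance = 443.709 + 30.81 = 474.519, so reliability = 0.7476.
Error variance = 634.75 − 474.519 = 160.231; SEM = √160.231 = 12.658.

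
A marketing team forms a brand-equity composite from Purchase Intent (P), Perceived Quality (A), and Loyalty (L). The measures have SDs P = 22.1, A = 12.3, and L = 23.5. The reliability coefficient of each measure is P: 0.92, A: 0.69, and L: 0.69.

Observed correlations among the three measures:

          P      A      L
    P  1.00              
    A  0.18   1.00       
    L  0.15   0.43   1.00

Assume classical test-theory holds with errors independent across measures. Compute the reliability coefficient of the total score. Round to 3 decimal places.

Var(P+A+L) = 22.1² + 12.3² + 23.5² + 2·[22.1·12.3·0.18 + 22.1·23.5·0.15 + 12.3·23.5·0.43] = 1191.95 + 502.247 = 1694.2.
With uncorrelated errors the cross-covariances are all true-score covariance, so they carry over unchanged; only the diagonal terms shrink to ρᵢσᵢ².
True-score variance = [22.1²·0.92 + 12.3²·0.69 + 23.5²·0.69] + 502.247 = 934.78 + 502.247 = 1437.03.
Reliability = 1437.03 / 1694.2 = 0.848.

0.848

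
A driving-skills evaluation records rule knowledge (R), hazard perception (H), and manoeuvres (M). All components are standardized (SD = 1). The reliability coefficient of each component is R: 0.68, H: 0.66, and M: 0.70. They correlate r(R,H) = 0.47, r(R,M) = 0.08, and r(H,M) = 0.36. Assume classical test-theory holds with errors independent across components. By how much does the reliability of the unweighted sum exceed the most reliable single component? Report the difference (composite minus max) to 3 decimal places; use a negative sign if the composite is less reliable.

Var(sum) = 3 + 1.82 = 4.82; true-score variance = 2.04 + 1.82 = 3.86; composite reliability = 0.8008.
Max component reliability = 0.7000.
Difference = 0.8008 − 0.7000 = 0.101.

0.101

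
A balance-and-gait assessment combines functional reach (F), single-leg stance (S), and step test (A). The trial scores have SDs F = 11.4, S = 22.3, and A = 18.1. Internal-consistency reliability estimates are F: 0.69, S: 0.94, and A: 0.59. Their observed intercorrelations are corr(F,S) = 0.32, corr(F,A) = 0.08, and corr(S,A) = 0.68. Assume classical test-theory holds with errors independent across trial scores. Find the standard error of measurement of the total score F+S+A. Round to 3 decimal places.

Var(total) = 954.86 + 744.652 = 1699.51.
True-score variance = 750.415 + 744.652 = 1495.07, so reliability = 0.8797.
Error variance = 1699.51 − 1495.07 = 204.445; SEM = √204.445 = 14.298.

14.298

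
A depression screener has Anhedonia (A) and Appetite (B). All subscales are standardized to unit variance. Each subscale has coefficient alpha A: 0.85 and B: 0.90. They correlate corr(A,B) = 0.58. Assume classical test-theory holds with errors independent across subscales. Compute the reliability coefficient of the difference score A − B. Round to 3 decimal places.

Var(A−B) = 1 + 1 − 2·0.58 = 2 − 1.16 = 0.84.
Because errors are independent across components, Cov(Tᵢ,Tⱼ) = Cov(Xᵢ,Xⱼ); the off-diagonal part of the true-score variance is the same as above.
True-score variance = [0.85 + 0.90] − 1.16 = 1.75 − 1.16 = 0.59.
Reliability = 0.59 / 0.84 = 0.702.

0.702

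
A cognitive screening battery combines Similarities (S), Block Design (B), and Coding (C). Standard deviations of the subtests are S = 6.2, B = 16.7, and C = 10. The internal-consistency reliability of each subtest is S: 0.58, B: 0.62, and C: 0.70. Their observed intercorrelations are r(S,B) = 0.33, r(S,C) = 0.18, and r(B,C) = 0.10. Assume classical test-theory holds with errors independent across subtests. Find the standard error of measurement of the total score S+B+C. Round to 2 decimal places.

12.33

Var(total) = 417.33 + 124.056 = 541.386.
True-score variance = 265.207 + 124.056 = 389.263, so reliability = 0.7190.
Error variance = 541.386 − 389.263 = 152.123; SEM = √152.123 = 12.33.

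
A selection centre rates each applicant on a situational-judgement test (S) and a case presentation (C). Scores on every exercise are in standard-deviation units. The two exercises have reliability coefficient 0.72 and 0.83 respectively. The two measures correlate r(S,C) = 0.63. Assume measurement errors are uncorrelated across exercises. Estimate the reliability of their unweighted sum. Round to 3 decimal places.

Var(S+C) = 2 + 2·[0.63] = 2 + 1.26 = 3.26.
With uncorrelated errors the cross-covariances are all true-score covariance, so they carry over unchanged; only the diagonal terms shrink to ρᵢσᵢ².
True-score variance = [0.72 + 0.83] + 1.26 = 1.55 + 1.26 = 2.81.
Reliability = 2.81 / 3.26 = 0.862.

0.862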